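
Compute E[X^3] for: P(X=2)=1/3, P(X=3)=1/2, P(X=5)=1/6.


E[X^3] = sum(x^3 * P(x))
= 8*1/3 + 27*1/2 + 125*1/6
= 37

37


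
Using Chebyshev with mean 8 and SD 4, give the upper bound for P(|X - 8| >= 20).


k = 20/4 = 5
Chebyshev: P(|X-mu| >= k*sigma) <= 1/k^2 = 1/5^2 = 1/25

1/25


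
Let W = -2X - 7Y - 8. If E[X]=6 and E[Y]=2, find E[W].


E[-2X - 7Y - 8] = -2*E[X] - 7*E[Y] - 8
= (-2)*(6) + (-7)*(2) + (-8)
= -12 - 14 - 8 = -34

-34


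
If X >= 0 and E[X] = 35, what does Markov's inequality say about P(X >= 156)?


Markov: P(X >= a) <= E[X]/a
P(X >= 156) <= 35/156

35/156


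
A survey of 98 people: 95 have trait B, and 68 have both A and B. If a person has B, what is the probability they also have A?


P(A|B) = P(A∩B)/P(B) = (68/98)/(95/98) = 68/95

68/95


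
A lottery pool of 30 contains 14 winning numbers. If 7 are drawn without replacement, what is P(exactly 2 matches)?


P(X=2) = C(14,2)*C(16,5) / C(30,7)
= 91*4368 / 2035800
= 397488/2035800 = 1274/6525

1274/6525


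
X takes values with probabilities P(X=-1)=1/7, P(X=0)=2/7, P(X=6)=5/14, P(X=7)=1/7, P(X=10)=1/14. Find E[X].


E[X] = sum(x * P(x))
= -1*1/7 + 0*2/7 + 6*5/14 + 7*1/7 + 10*1/14
= 26/7

26/7


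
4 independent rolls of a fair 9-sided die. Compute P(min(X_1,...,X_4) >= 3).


P(min >= 3) = P(all X_i >= 3) = (P(X_1 >= 3))^4
= (7/9)^4 = 2401/6561

2401/6561


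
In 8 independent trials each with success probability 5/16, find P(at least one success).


P(at least one) = 1 - P(none)
P(none) = (1 - 5/16)^8 = (11/16)^8 = 214358881/4294967296
P(at least one) = 1 - 214358881/4294967296 = 4080608415/4294967296

4080608415/4294967296


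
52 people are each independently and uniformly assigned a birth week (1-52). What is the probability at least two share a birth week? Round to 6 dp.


P(all different) = prod((52-i)/52 for i=0..51) = 0.000000
P(at least one match) = 1 - 0.000000 = 1.000000

1.000000


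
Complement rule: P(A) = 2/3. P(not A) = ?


P(A') = 1 - P(A) = 1 - 2/3 = 1/3

1/3


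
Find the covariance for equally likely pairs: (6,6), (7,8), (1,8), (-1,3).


E[X]=13/4, E[Y]=25/4, E[XY]=97/4
Cov(X,Y) = E[XY] - E[X]E[Y] = 97/4 - 13/4*25/4 = 63/16

63/16


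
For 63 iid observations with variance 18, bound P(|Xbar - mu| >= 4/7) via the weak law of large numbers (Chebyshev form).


Var(Xbar) = Var(X)/n = 18/63
Chebyshev: P(|Xbar-mu| >= 4/7) <= Var(Xbar)/(4/7)^2 = (2/7)/(16/49) = 7/8

7/8


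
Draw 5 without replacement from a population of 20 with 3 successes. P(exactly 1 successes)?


P(X=1) = C(3,1)*C(17,4) / C(20,5)
= 3*2380 / 15504
= 7140/15504 = 35/76

35/76


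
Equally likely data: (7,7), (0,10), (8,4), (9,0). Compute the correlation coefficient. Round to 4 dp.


Cov(X,Y) = -11.2500, Var(X) = 12.5000, Var(Y) = 13.6875
rho = Cov/(sqrt(VarX)*sqrt(VarY)) = -0.8601

-0.8601


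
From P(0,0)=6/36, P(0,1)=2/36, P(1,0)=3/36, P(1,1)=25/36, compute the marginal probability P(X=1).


P(X=1) = P(1,0)+P(1,1) = 3/36 + 25/36 = 28/36 = 7/9

7/9


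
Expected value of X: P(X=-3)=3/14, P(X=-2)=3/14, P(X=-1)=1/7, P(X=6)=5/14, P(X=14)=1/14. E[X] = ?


E[X] = sum(x * P(x))
= -3*3/14 - 2*3/14 - 1*1/7 + 6*5/14 + 14*1/14
= 27/14

27/14


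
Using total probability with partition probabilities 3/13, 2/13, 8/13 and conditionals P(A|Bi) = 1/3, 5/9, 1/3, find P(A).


P(A) = P(A|B1)P(B1) + P(A|B2)P(B2) + P(A|B3)P(B3)
= 1/3*3/13 + 5/9*2/13 + 1/3*8/13
= 1/13 + 10/117 + 8/39 = 43/117

43/117


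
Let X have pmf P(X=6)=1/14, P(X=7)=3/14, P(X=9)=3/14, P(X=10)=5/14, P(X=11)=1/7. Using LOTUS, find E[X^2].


E[X^2] = sum(g(x)*P(x))
= 36*1/14 + 49*3/14 + 81*3/14 + 100*5/14 + 121*1/7
= 584/7

584/7


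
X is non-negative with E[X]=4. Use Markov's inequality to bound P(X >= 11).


Markov: P(X >= a) <= E[X]/a
P(X >= 11) <= 4/11

4/11


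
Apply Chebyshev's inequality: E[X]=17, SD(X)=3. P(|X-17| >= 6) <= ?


k = 6/3 = 2
Chebyshev: P(|X-mu| >= k*sigma) <= 1/k^2 = 1/2^2 = 1/4

1/4


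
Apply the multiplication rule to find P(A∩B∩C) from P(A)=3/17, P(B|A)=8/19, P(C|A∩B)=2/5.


P(A∩B∩C) = P(A) * P(B|A) * P(C|A∩B)
= 3/17 * 8/19 * 2/5
= 24/323 * 2/5 = 48/1615

48/1615


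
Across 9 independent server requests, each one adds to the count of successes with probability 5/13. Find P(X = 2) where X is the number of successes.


P(X=2) = C(9,2) * p^2 * (1-p)^7
= 36 * 25/169 * 2097152/62748517
= 1887436800/10604499373

1887436800/10604499373


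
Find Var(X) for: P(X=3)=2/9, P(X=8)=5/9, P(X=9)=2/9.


E[X] = 64/9, E[X^2] = 500/9
Var(X) = E[X^2] - (E[X])^2 = 500/9 - (64/9)^2 = 404/81

404/81


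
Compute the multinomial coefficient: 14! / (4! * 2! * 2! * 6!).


14! = 87178291200
Denominator: 4!=24 * 2!=2 * 2!=2 * 6!=720
Coefficient = 87178291200 / 69120 = 1261260

1261260


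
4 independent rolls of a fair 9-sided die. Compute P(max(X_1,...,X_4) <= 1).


P(max <= 1) = P(all X_i <= 1) = (P(X_1 <= 1))^4
= (1/9)^4 = 1/6561

1/6561


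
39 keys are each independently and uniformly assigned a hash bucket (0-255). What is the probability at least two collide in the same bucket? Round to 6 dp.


P(all different) = prod((256-i)/256 for i=0..38) = 0.047281
P(at least one match) = 1 - 0.047281 = 0.952719

0.952719


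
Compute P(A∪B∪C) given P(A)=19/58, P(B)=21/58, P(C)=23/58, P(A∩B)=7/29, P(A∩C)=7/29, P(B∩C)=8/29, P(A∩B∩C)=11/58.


P(A∪B∪C) = P(A)+P(B)+P(C) - P(AB)-P(AC)-P(BC) + P(ABC)
= 19/58+21/58+23/58 - 7/29-7/29-8/29 + 11/58
= 15/29

15/29


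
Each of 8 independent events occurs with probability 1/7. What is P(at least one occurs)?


P(at least one) = 1 - P(none)
P(none) = (1 - 1/7)^8 = (6/7)^8 = 1679616/5764801
P(at least one) = 1 - 1679616/5764801 = 4085185/5764801

4085185/5764801


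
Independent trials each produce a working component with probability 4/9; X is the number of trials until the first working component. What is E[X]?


For geometric (trials until first success), E[X] = 1/p = 1/(4/9) = 9/4

9/4


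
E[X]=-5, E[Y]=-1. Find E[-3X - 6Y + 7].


E[-3X - 6Y + 7] = -3*E[X] - 6*E[Y] + 7
= (-3)*(-5) + (-6)*(-1) + (7)
= 15 + 6 + 7 = 28

28


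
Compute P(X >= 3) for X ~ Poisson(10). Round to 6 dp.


P(X>=3) = 1 - P(X<=2) = 1 - (e^(-10)*10^0/0! + e^(-10)*10^1/1! + e^(-10)*10^2/2!)
≈ 1 - (0.0000453999 + 0.0004539993 + 0.0022699965)
= 1 - 0.0027693957 = 0.9972306043
≈ 0.997231

0.997231


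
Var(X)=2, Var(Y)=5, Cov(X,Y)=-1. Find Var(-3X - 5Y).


Var(-3X - 5Y) = (-3)^2*Var(X) + (-5)^2*Var(Y) + 2*(-3)*(-5)*Cov(X,Y)
= 9*2 + 25*5 + 30*(-1)
= 18 + 125 - 30 = 113

113


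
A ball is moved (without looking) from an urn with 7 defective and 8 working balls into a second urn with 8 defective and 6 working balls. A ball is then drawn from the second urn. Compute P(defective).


P(transfer defective) = 7/15; P(transfer working) = 8/15
If defective transferred: Urn II has 9 defective of 15, so P(defective|defective moved) = 3/5
If working transferred: Urn II has 8 defective of 15, so P(defective|working moved) = 8/15
By total probability: P(defective) = 7/15*3/5 + 8/15*8/15 = 127/225

127/225


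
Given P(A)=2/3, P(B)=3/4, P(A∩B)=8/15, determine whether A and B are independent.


P(A)*P(B) = 2/3*3/4 = 1/2
P(A∩B) = 8/15 != 1/2, so not independent

No, A and B are not independent


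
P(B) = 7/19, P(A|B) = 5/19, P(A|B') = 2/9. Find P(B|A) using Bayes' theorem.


P(A) = P(A|B)P(B) + P(A|B')P(B') = 5/19*7/19 + 2/9*12/19 = 257/1083
P(B|A) = P(A|B)P(B)/P(A) = (35/361)/(257/1083) = 105/257

105/257


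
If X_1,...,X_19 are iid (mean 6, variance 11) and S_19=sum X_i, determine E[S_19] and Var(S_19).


E[S_n] = n*mu = 19*6 = 114
Var(S_n) = n*sigma^2 = 19*11 = 209

E[S_19]=114, Var(S_19)=209


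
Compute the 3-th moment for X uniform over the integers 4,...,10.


E[X^3] = (1/7) * sum(x^3 for x=4..10)
= 2989/7 = 427

427


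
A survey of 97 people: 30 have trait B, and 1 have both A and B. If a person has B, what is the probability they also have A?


P(A|B) = P(A∩B)/P(B) = (1/97)/(30/97) = 1/30

1/30


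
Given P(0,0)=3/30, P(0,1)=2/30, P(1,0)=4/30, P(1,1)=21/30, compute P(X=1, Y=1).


Read from table: P(X=1, Y=1) = 21/30 = 7/10

7/10


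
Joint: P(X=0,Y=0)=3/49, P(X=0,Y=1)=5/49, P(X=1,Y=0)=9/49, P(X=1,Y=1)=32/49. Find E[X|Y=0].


P(Y=0) = 12/49
E[X|Y=0] = (0*3 + 1*9)/12 = 9/12 = 3/4

3/4


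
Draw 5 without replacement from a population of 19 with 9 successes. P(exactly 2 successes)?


P(X=2) = C(9,2)*C(10,3) / C(19,5)
= 36*120 / 11628
= 4320/11628 = 120/323

120/323


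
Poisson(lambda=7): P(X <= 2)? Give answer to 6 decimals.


P(X<=2) = e^(-7)*7^0/0! + e^(-7)*7^1/1! + e^(-7)*7^2/2!
≈ 0.0009118820 + 0.0063831738 + 0.0223411082
= 0.0296361640
≈ 0.029636

0.029636


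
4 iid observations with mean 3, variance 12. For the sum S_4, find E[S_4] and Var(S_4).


E[S_n] = n*mu = 4*3 = 12
Var(S_n) = n*sigma^2 = 4*12 = 48

E[S_4]=12, Var(S_4)=48


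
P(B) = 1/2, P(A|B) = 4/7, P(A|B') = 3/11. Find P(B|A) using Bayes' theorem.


P(A) = P(A|B)P(B) + P(A|B')P(B') = 4/7*1/2 + 3/11*1/2 = 65/154
P(B|A) = P(A|B)P(B)/P(A) = (2/7)/(65/154) = 44/65

44/65


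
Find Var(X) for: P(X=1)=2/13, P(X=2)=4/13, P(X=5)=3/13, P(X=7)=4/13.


E[X] = 53/13, E[X^2] = 289/13
Var(X) = E[X^2] - (E[X])^2 = 289/13 - (53/13)^2 = 948/169

948/169


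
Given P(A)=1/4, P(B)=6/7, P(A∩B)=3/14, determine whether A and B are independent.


P(A)*P(B) = 1/4*6/7 = 3/14
P(A∩B) = 3/14, which equals P(A)P(B), so independent

Yes, A and B are independent


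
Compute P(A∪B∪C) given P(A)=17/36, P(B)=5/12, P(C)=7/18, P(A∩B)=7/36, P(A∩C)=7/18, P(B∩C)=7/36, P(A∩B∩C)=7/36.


P(A∪B∪C) = P(A)+P(B)+P(C) - P(AB)-P(AC)-P(BC) + P(ABC)
= 17/36+5/12+7/18 - 7/36-7/18-7/36 + 7/36
= 25/36

25/36


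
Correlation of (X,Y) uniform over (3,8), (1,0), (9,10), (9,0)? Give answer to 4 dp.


Cov(X,Y) = 3.7500, Var(X) = 12.7500, Var(Y) = 20.7500
rho = Cov/(sqrt(VarX)*sqrt(VarY)) = 0.2306

0.2306


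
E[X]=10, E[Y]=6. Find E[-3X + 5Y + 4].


E[-3X + 5Y + 4] = -3*E[X] + 5*E[Y] + 4
= (-3)*(10) + (5)*(6) + (4)
= -30 + 30 + 4 = 4

4


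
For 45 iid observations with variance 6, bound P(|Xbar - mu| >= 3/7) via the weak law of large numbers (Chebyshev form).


Var(Xbar) = Var(X)/n = 6/45
Chebyshev: P(|Xbar-mu| >= 3/7) <= Var(Xbar)/(3/7)^2 = (2/15)/(9/49) = 98/135

98/135


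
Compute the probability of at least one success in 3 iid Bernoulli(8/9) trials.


P(at least one) = 1 - P(none)
P(none) = (1 - 8/9)^3 = (1/9)^3 = 1/729
P(at least one) = 1 - 1/729 = 728/729

728/729


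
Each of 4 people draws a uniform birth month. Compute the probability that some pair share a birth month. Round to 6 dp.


P(all different) = prod((12-i)/12 for i=0..3) = 0.572917
P(at least one match) = 1 - 0.572917 = 0.427083

0.427083


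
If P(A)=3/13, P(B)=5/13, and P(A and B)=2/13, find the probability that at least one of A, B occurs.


P(A∪B) = P(A) + P(B) - P(A∩B)
= 3/13 + 5/13 - 2/13 = 6/13

6/13


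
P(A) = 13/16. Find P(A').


P(A') = 1 - P(A) = 1 - 13/16 = 3/16

3/16


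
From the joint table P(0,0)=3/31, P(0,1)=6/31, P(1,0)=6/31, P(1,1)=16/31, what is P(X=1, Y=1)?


Read from table: P(X=1, Y=1) = 16/31

16/31


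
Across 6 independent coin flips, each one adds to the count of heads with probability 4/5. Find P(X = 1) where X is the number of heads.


P(X=1) = C(6,1) * p^1 * (1-p)^5
= 6 * 4/5 * 1/3125
= 24/15625

24/15625


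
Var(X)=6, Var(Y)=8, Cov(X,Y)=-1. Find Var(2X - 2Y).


Var(2X - 2Y) = 2^2*Var(X) + (-2)^2*Var(Y) + 2*2*(-2)*Cov(X,Y)
= 4*6 + 4*8 - 8*(-1)
= 24 + 32 + 8 = 64

64


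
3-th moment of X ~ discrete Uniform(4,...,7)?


E[X^3] = (1/4) * sum(x^3 for x=4..7)
= 748/4 = 187

187


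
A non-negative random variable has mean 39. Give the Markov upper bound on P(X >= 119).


Markov: P(X >= a) <= E[X]/a
P(X >= 119) <= 39/119

39/119


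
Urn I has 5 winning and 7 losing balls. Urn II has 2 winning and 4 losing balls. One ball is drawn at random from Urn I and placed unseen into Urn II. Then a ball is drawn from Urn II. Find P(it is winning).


P(transfer winning) = 5/12; P(transfer losing) = 7/12
If winning transferred: Urn II has 3 winning of 7, so P(winning|winning moved) = 3/7
If losing transferred: Urn II has 2 winning of 7, so P(winning|losing moved) = 2/7
By total probability: P(winning) = 5/12*3/7 + 7/12*2/7 = 29/84

29/84


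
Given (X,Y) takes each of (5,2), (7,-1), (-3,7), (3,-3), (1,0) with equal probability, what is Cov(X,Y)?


E[X]=13/5, E[Y]=1, E[XY]=-27/5
Cov(X,Y) = E[XY] - E[X]E[Y] = -27/5 - 13/5*1 = -8

-8


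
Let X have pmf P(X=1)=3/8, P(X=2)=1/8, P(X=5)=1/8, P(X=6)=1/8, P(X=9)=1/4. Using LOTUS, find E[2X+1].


E[2X+1] = sum(g(x)*P(x))
= 3*3/8 + 5*1/8 + 11*1/8 + 13*1/8 + 19*1/4
= 19/2

19/2


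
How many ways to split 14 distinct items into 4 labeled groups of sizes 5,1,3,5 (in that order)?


14! = 87178291200
Denominator: 5!=120 * 1!=1 * 3!=6 * 5!=120
Coefficient = 87178291200 / 86400 = 1009008

1009008


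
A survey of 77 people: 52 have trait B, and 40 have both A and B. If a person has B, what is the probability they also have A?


P(A|B) = P(A∩B)/P(B) = (40/77)/(52/77) = 40/52 = 10/13

10/13


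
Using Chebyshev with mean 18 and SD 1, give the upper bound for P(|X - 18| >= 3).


k = 3/1 = 3
Chebyshev: P(|X-mu| >= k*sigma) <= 1/k^2 = 1/3^2 = 1/9

1/9


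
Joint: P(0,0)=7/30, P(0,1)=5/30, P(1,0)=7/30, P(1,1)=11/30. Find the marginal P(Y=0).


P(Y=0) = P(0,0)+P(1,0) = 7/30 + 7/30 = 14/30 = 7/15

7/15


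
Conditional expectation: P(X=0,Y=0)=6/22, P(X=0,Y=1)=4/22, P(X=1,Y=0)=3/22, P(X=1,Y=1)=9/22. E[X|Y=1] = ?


P(Y=1) = 13/22
E[X|Y=1] = (0*4 + 1*9)/13 = 9/13

9/13


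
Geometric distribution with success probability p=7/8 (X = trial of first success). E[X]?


For geometric (trials until first success), E[X] = 1/p = 1/(7/8) = 8/7

8/7


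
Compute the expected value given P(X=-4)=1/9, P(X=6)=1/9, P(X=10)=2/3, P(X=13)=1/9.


E[X] = sum(x * P(x))
= -4*1/9 + 6*1/9 + 10*2/3 + 13*1/9
= 25/3

25/3


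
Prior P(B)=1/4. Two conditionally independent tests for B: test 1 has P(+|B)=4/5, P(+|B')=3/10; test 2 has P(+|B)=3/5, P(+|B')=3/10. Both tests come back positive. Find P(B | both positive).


After test 1: P(+) = 4/5*1/4 + 3/10*3/4 = 17/40
P(B|+) = (1/5)/(17/40) = 8/17
After test 2 (use post1 as new prior): P(+) = 3/5*8/17 + 3/10*9/17 = 15/34
P(B|+,+) = (24/85)/(15/34) = 16/25

16/25


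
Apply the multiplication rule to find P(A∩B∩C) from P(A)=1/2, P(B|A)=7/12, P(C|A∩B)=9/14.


P(A∩B∩C) = P(A) * P(B|A) * P(C|A∩B)
= 1/2 * 7/12 * 9/14
= 7/24 * 9/14 = 3/16

3/16


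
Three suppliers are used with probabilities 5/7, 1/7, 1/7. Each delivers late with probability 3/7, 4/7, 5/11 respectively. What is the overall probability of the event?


P(A) = P(A|B1)P(B1) + P(A|B2)P(B2) + P(A|B3)P(B3)
= 3/7*5/7 + 4/7*1/7 + 5/11*1/7
= 15/49 + 4/49 + 5/77 = 244/539

244/539


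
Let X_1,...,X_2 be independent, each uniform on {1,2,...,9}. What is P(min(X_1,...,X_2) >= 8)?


P(min >= 8) = P(all X_i >= 8) = (P(X_1 >= 8))^2
= (2/9)^2 = 4/81

4/81


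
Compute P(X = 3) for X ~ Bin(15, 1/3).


P(X=3) = C(15,3) * p^3 * (1-p)^12
= 455 * 1/27 * 4096/531441
= 1863680/14348907

1863680/14348907


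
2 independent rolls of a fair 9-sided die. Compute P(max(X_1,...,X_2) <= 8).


P(max <= 8) = P(all X_i <= 8) = (P(X_1 <= 8))^2
= (8/9)^2 = 64/81

64/81


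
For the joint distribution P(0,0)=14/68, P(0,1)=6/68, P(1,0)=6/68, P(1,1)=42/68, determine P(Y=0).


P(Y=0) = P(0,0)+P(1,0) = 14/68 + 6/68 = 20/68 = 5/17

5/17


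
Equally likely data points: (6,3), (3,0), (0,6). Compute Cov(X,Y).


E[X]=3, E[Y]=3, E[XY]=6
Cov(X,Y) = E[XY] - E[X]E[Y] = 6 - 3*3 = -3

-3


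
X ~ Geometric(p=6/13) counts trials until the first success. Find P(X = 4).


P(X=4) = (1-p)^3 * p = (7/13)^3 * 6/13
= 343/2197 * 6/13 = 2058/28561

2058/28561


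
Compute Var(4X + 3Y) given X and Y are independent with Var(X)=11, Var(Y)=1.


Independence => Cov(X,Y)=0
Var(4X + 3Y) = 4^2*Var(X) + 3^2*Var(Y)
= 16*11 + 9*1 = 185

185


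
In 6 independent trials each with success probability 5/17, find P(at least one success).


P(at least one) = 1 - P(none)
P(none) = (1 - 5/17)^6 = (12/17)^6 = 2985984/24137569
P(at least one) = 1 - 2985984/24137569 = 21151585/24137569

21151585/24137569


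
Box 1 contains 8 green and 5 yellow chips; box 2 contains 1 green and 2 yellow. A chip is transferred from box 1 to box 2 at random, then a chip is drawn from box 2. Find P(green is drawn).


P(transfer green) = 8/13; P(transfer yellow) = 5/13
If green transferred: Urn II has 2 green of 4, so P(green|green moved) = 1/2
If yellow transferred: Urn II has 1 green of 4, so P(green|yellow moved) = 1/4
By total probability: P(green) = 8/13*1/2 + 5/13*1/4 = 21/52

21/52


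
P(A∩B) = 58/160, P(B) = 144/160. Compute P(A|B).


P(A|B) = P(A∩B)/P(B) = (58/160)/(144/160) = 58/144 = 29/72

29/72


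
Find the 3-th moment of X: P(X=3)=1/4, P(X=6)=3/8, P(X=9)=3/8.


E[X^3] = sum(x^3 * P(x))
= 27*1/4 + 216*3/8 + 729*3/8
= 2889/8

2889/8


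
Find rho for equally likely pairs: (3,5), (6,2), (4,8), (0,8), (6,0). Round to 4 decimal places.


Cov(X,Y) = -5.6800, Var(X) = 4.9600, Var(Y) = 10.2400
rho = Cov/(sqrt(VarX)*sqrt(VarY)) = -0.7970

-0.7970


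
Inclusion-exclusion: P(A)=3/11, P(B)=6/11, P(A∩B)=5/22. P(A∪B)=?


P(A∪B) = P(A) + P(B) - P(A∩B)
= 3/11 + 6/11 - 5/22 = 13/22

13/22


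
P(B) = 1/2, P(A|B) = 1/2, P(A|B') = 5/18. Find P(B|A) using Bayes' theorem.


P(A) = P(A|B)P(B) + P(A|B')P(B') = 1/2*1/2 + 5/18*1/2 = 7/18
P(B|A) = P(A|B)P(B)/P(A) = (1/4)/(7/18) = 9/14

9/14


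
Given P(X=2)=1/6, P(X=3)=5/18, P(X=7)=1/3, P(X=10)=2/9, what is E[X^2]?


E[X^2] = sum(g(x)*P(x))
= 4*1/6 + 9*5/18 + 49*1/3 + 100*2/9
= 751/18

751/18


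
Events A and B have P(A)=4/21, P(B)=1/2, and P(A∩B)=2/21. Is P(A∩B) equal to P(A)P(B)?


P(A)*P(B) = 4/21*1/2 = 2/21
P(A∩B) = 2/21, which equals P(A)P(B), so independent

Yes, A and B are independent


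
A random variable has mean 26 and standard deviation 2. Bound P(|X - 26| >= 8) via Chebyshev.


k = 8/2 = 4
Chebyshev: P(|X-mu| >= k*sigma) <= 1/k^2 = 1/4^2 = 1/16

1/16


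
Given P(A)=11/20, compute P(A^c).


P(A') = 1 - P(A) = 1 - 11/20 = 9/20

9/20


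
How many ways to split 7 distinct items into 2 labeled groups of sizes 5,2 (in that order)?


7! = 5040
Denominator: 5!=120 * 2!=2
Coefficient = 5040 / 240 = 21

21


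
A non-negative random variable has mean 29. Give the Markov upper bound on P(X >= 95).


Markov: P(X >= a) <= E[X]/a
P(X >= 95) <= 29/95

29/95


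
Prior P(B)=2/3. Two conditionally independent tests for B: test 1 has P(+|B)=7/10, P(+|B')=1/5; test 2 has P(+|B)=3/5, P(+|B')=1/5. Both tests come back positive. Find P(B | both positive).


After test 1: P(+) = 7/10*2/3 + 1/5*1/3 = 8/15
P(B|+) = (7/15)/(8/15) = 7/8
After test 2 (use post1 as new prior): P(+) = 3/5*7/8 + 1/5*1/8 = 11/20
P(B|+,+) = (21/40)/(11/20) = 21/22

21/22


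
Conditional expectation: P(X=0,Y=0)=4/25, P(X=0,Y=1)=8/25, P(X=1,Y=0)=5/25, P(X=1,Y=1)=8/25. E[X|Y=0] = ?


P(Y=0) = 9/25
E[X|Y=0] = (0*4 + 1*5)/9 = 5/9

5/9


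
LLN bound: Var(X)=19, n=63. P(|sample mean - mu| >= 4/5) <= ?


Var(Xbar) = Var(X)/n = 19/63
Chebyshev: P(|Xbar-mu| >= 4/5) <= Var(Xbar)/(4/5)^2 = (19/63)/(16/25) = 475/1008

475/1008


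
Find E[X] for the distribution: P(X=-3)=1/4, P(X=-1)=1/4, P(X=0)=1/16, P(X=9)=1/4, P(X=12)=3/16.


E[X] = sum(x * P(x))
= -3*1/4 - 1*1/4 + 0*1/16 + 9*1/4 + 12*3/16
= 7/2

7/2


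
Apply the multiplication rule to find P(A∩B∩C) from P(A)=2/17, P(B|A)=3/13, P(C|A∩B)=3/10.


P(A∩B∩C) = P(A) * P(B|A) * P(C|A∩B)
= 2/17 * 3/13 * 3/10
= 6/221 * 3/10 = 9/1105

9/1105


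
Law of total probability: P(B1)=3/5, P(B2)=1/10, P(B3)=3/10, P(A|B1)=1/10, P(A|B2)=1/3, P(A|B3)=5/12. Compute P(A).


P(A) = P(A|B1)P(B1) + P(A|B2)P(B2) + P(A|B3)P(B3)
= 1/10*3/5 + 1/3*1/10 + 5/12*3/10
= 3/50 + 1/30 + 1/8 = 131/600

131/600


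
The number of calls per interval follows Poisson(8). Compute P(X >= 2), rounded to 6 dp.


P(X>=2) = 1 - P(X<=1) = 1 - (e^(-8)*8^0/0! + e^(-8)*8^1/1!)
≈ 1 - (0.0003354626 + 0.0026837010)
= 1 - 0.0030191636 = 0.9969808364
≈ 0.996981

0.996981


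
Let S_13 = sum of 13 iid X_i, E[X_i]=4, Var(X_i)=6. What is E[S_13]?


E[S_n] = n*E[X_1] = 13*4 = 52

52


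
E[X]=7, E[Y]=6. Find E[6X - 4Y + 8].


E[6X - 4Y + 8] = 6*E[X] - 4*E[Y] + 8
= (6)*(7) + (-4)*(6) + (8)
= 42 - 24 + 8 = 26

26


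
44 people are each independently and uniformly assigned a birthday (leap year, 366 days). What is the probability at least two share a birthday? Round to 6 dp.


P(all different) = prod((366-i)/366 for i=0..43) = 0.067633
P(at least one match) = 1 - 0.067633 = 0.932367

0.932367


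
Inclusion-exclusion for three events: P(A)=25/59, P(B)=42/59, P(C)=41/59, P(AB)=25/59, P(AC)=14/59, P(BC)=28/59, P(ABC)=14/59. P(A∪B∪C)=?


P(A∪B∪C) = P(A)+P(B)+P(C) - P(AB)-P(AC)-P(BC) + P(ABC)
= 25/59+42/59+41/59 - 25/59-14/59-28/59 + 14/59
= 55/59

55/59


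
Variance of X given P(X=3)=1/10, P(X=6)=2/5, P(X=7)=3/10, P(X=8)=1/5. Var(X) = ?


E[X] = 32/5, E[X^2] = 214/5
Var(X) = E[X^2] - (E[X])^2 = 214/5 - (32/5)^2 = 46/25

46/25


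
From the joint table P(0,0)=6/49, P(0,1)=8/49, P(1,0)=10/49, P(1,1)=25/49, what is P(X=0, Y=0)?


Read from table: P(X=0, Y=0) = 6/49

6/49


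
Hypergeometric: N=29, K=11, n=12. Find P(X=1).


P(X=1) = C(11,1)*C(18,11) / C(29,12)
= 11*31824 / 51895935
= 350064/51895935 = 2992/443555

2992/443555


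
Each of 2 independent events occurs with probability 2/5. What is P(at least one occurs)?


P(at least one) = 1 - P(none)
P(none) = (1 - 2/5)^2 = (3/5)^2 = 9/25
P(at least one) = 1 - 9/25 = 16/25

16/25


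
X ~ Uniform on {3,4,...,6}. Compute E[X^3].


E[X^3] = (1/4) * sum(x^3 for x=3..6)
= 432/4 = 108

108


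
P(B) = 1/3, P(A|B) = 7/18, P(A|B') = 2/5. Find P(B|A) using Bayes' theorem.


P(A) = P(A|B)P(B) + P(A|B')P(B') = 7/18*1/3 + 2/5*2/3 = 107/270
P(B|A) = P(A|B)P(B)/P(A) = (7/54)/(107/270) = 35/107

35/107


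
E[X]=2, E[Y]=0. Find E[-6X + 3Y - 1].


E[-6X + 3Y - 1] = -6*E[X] + 3*E[Y] - 1
= (-6)*(2) + (3)*(0) + (-1)
= -12 + 0 - 1 = -13

-13


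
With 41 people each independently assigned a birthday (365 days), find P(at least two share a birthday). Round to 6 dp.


P(all different) = prod((365-i)/365 for i=0..40) = 0.096848
P(at least one match) = 1 - 0.096848 = 0.903152

0.903152


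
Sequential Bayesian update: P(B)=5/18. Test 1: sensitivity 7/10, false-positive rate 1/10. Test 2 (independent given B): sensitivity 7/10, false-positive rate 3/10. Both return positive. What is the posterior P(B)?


After test 1: P(+) = 7/10*5/18 + 1/10*13/18 = 4/15
P(B|+) = (7/36)/(4/15) = 35/48
After test 2 (use post1 as new prior): P(+) = 7/10*35/48 + 3/10*13/48 = 71/120
P(B|+,+) = (49/96)/(71/120) = 245/284

245/284


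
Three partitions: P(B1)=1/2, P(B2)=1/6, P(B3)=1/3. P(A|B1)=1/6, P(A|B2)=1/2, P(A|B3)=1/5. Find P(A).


P(A) = P(A|B1)P(B1) + P(A|B2)P(B2) + P(A|B3)P(B3)
= 1/6*1/2 + 1/2*1/6 + 1/5*1/3
= 1/12 + 1/12 + 1/15 = 7/30

7/30


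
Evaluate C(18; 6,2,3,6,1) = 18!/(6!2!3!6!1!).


18! = 6402373705728000
Denominator: 6!=720 * 2!=2 * 3!=6 * 6!=720 * 1!=1
Coefficient = 6402373705728000 / 6220800 = 1029188160

1029188160


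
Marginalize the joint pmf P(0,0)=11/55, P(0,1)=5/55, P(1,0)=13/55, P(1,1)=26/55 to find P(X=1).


P(X=1) = P(1,0)+P(1,1) = 13/55 + 26/55 = 39/55

39/55


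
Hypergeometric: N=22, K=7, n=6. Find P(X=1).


P(X=1) = C(7,1)*C(15,5) / C(22,6)
= 7*3003 / 74613
= 21021/74613 = 91/323

91/323


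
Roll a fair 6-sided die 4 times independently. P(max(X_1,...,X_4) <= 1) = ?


P(max <= 1) = P(all X_i <= 1) = (P(X_1 <= 1))^4
= (1/6)^4 = 1/1296

1/1296


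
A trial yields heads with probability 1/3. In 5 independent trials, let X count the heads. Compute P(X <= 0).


P(X<=0) = P(X=0)
= 32/243
= 32/243

32/243


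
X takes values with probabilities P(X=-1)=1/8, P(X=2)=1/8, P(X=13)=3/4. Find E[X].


E[X] = sum(x * P(x))
= -1*1/8 + 2*1/8 + 13*3/4
= 79/8

79/8


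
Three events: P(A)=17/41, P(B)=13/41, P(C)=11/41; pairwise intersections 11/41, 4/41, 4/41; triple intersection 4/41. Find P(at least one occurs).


P(A∪B∪C) = P(A)+P(B)+P(C) - P(AB)-P(AC)-P(BC) + P(ABC)
= 17/41+13/41+11/41 - 11/41-4/41-4/41 + 4/41
= 26/41

26/41


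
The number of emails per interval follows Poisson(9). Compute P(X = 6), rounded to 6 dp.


P(X=6) = e^(-9) * 9^6 / 6!
≈ 0.0001234098041 * 531441 / 720
≈ 0.091090

0.091090


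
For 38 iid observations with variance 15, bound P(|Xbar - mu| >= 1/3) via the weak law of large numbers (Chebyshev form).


Var(Xbar) = Var(X)/n = 15/38
Chebyshev: P(|Xbar-mu| >= 1/3) <= Var(Xbar)/(1/3)^2 = (15/38)/(1/9) = 135/38
Bound exceeds 1, so trivial bound: 1

1


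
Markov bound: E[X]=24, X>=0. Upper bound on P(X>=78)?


Markov: P(X >= a) <= E[X]/a
P(X >= 78) <= 24/78 = 4/13

4/13


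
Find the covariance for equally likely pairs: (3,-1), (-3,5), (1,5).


E[X]=1/3, E[Y]=3, E[XY]=-13/3
Cov(X,Y) = E[XY] - E[X]E[Y] = -13/3 - 1/3*3 = -16/3

-16/3


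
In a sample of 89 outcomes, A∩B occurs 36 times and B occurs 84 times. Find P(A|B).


P(A|B) = P(A∩B)/P(B) = (36/89)/(84/89) = 36/84 = 3/7

3/7


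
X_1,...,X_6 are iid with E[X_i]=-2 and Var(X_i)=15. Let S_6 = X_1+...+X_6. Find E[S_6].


E[S_n] = n*E[X_1] = 6*-2 = -12

-12


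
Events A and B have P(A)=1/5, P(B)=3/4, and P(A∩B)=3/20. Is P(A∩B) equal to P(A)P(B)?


P(A)*P(B) = 1/5*3/4 = 3/20
P(A∩B) = 3/20, which equals P(A)P(B), so independent

Yes, A and B are independent


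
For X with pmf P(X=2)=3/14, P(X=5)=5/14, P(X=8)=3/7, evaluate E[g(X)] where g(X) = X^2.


E[X^2] = sum(g(x)*P(x))
= 4*3/14 + 25*5/14 + 64*3/7
= 521/14

521/14


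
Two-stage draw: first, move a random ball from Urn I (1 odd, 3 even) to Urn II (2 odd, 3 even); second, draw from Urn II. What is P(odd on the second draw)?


P(transfer odd) = 1/4; P(transfer even) = 3/4
If odd transferred: Urn II has 3 odd of 6, so P(odd|odd moved) = 1/2
If even transferred: Urn II has 2 odd of 6, so P(odd|even moved) = 1/3
By total probability: P(odd) = 1/4*1/2 + 3/4*1/3 = 3/8

3/8


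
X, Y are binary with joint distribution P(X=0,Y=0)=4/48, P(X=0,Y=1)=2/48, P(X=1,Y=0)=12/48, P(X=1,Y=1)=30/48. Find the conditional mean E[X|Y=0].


P(Y=0) = 16/48
E[X|Y=0] = (0*4 + 1*12)/16 = 12/16 = 3/4

3/4


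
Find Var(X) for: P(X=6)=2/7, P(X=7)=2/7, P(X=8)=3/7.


E[X] = 50/7, E[X^2] = 362/7
Var(X) = E[X^2] - (E[X])^2 = 362/7 - (50/7)^2 = 34/49

34/49


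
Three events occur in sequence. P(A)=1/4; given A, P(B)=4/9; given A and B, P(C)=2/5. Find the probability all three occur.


P(A∩B∩C) = P(A) * P(B|A) * P(C|A∩B)
= 1/4 * 4/9 * 2/5
= 1/9 * 2/5 = 2/45

2/45


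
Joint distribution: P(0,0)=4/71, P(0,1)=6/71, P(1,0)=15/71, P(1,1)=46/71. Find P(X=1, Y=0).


Read from table: P(X=1, Y=0) = 15/71

15/71


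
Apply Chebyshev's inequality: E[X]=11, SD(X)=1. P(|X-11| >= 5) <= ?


k = 5/1 = 5
Chebyshev: P(|X-mu| >= k*sigma) <= 1/k^2 = 1/5^2 = 1/25

1/25


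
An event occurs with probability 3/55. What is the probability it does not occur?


P(A') = 1 - P(A) = 1 - 3/55 = 52/55

52/55


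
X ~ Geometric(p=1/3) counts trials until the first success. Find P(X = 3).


P(X=3) = (1-p)^2 * p = (2/3)^2 * 1/3
= 4/9 * 1/3 = 4/27

4/27


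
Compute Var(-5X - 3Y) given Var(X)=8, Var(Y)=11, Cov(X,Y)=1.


Var(-5X - 3Y) = (-5)^2*Var(X) + (-3)^2*Var(Y) + 2*(-5)*(-3)*Cov(X,Y)
= 25*8 + 9*11 + 30*1
= 200 + 99 + 30 = 329

329


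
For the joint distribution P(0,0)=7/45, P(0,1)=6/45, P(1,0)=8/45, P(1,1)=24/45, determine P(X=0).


P(X=0) = P(0,0)+P(0,1) = 7/45 + 6/45 = 13/45

13/45


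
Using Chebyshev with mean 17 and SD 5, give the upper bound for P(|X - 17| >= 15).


k = 15/5 = 3
Chebyshev: P(|X-mu| >= k*sigma) <= 1/k^2 = 1/3^2 = 1/9

1/9


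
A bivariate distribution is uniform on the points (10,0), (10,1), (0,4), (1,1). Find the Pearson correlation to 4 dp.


Cov(X,Y) = -5.1250, Var(X) = 22.6875, Var(Y) = 2.2500
rho = Cov/(sqrt(VarX)*sqrt(VarY)) = -0.7173

-0.7173


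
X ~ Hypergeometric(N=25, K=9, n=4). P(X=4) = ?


P(X=4) = C(9,4)*C(16,0) / C(25,4)
= 126*1 / 12650
= 126/12650 = 63/6325

63/6325


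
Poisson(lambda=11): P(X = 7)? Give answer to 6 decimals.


P(X=7) = e^(-11) * 11^7 / 7!
≈ 0.00001670170079 * 19487171 / 5040
≈ 0.064577

0.064577


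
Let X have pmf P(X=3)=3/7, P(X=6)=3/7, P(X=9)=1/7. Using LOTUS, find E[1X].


E[1X] = sum(g(x)*P(x))
= 3*3/7 + 6*3/7 + 9*1/7
= 36/7

36/7


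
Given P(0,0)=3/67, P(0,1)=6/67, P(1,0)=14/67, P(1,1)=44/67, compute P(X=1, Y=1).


Read from table: P(X=1, Y=1) = 44/67

44/67


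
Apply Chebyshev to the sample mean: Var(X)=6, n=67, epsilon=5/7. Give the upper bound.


Var(Xbar) = Var(X)/n = 6/67
Chebyshev: P(|Xbar-mu| >= 5/7) <= Var(Xbar)/(5/7)^2 = (6/67)/(25/49) = 294/1675

294/1675


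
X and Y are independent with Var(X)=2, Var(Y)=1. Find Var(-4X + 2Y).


Independence => Cov(X,Y)=0
Var(-4X + 2Y) = (-4)^2*Var(X) + 2^2*Var(Y)
= 16*2 + 4*1 = 36

36


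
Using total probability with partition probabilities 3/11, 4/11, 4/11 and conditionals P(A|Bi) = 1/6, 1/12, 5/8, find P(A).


P(A) = P(A|B1)P(B1) + P(A|B2)P(B2) + P(A|B3)P(B3)
= 1/6*3/11 + 1/12*4/11 + 5/8*4/11
= 1/22 + 1/33 + 5/22 = 10/33

10/33


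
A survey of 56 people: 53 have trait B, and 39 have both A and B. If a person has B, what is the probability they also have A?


P(A|B) = P(A∩B)/P(B) = (39/56)/(53/56) = 39/53

39/53


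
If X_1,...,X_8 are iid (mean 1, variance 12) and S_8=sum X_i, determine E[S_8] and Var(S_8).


E[S_n] = n*mu = 8*1 = 8
Var(S_n) = n*sigma^2 = 8*12 = 96

E[S_8]=8, Var(S_8)=96


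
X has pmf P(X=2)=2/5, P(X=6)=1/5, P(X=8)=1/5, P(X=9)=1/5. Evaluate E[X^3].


E[X^3] = sum(x^3 * P(x))
= 8*2/5 + 216*1/5 + 512*1/5 + 729*1/5
= 1473/5

1473/5


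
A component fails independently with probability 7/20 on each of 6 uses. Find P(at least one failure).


P(at least one) = 1 - P(none)
P(none) = (1 - 7/20)^6 = (13/20)^6 = 4826809/64000000
P(at least one) = 1 - 4826809/64000000 = 59173191/64000000

59173191/64000000


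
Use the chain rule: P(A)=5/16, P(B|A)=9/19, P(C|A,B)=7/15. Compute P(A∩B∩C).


P(A∩B∩C) = P(A) * P(B|A) * P(C|A∩B)
= 5/16 * 9/19 * 7/15
= 45/304 * 7/15 = 21/304

21/304


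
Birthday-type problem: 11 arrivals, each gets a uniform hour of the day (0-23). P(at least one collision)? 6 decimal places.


P(all different) = prod((24-i)/24 for i=0..10) = 0.065479
P(at least one match) = 1 - 0.065479 = 0.934521

0.934521


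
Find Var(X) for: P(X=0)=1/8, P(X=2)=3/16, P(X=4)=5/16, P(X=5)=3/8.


E[X] = 7/2, E[X^2] = 121/8
Var(X) = E[X^2] - (E[X])^2 = 121/8 - (7/2)^2 = 23/8

23/8


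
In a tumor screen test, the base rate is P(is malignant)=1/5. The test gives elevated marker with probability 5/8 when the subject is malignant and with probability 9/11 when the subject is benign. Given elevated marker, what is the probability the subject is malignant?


P(A) = P(A|B)P(B) + P(A|B')P(B') = 5/8*1/5 + 9/11*4/5 = 343/440
P(B|A) = P(A|B)P(B)/P(A) = (1/8)/(343/440) = 55/343

55/343


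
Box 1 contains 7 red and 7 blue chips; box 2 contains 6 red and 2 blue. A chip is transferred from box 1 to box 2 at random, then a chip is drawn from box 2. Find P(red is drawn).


P(transfer red) = 7/14 = 1/2; P(transfer blue) = 1/2
If red transferred: Urn II has 7 red of 9, so P(red|red moved) = 7/9
If blue transferred: Urn II has 6 red of 9, so P(red|blue moved) = 2/3
By total probability: P(red) = 1/2*7/9 + 1/2*2/3 = 13/18

13/18


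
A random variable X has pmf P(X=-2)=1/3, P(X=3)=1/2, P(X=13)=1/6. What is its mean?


E[X] = sum(x * P(x))
= -2*1/3 + 3*1/2 + 13*1/6
= 3

3


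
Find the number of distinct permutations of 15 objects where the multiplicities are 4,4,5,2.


15! = 1307674368000
Denominator: 4!=24 * 4!=24 * 5!=120 * 2!=2
Coefficient = 1307674368000 / 138240 = 9459450

9459450


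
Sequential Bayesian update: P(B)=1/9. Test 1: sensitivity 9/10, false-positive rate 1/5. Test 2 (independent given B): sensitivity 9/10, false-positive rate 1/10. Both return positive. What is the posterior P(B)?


After test 1: P(+) = 9/10*1/9 + 1/5*8/9 = 5/18
P(B|+) = (1/10)/(5/18) = 9/25
After test 2 (use post1 as new prior): P(+) = 9/10*9/25 + 1/10*16/25 = 97/250
P(B|+,+) = (81/250)/(97/250) = 81/97

81/97


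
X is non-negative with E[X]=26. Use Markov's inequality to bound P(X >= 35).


Markov: P(X >= a) <= E[X]/a
P(X >= 35) <= 26/35

26/35


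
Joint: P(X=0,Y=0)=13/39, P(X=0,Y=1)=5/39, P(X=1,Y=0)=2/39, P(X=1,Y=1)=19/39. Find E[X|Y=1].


P(Y=1) = 24/39
E[X|Y=1] = (0*5 + 1*19)/24 = 19/24

19/24


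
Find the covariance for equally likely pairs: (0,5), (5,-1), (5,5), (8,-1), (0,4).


E[X]=18/5, E[Y]=12/5, E[XY]=12/5
Cov(X,Y) = E[XY] - E[X]E[Y] = 12/5 - 18/5*12/5 = -156/25

-156/25


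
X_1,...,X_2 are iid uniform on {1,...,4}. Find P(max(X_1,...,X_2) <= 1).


P(max <= 1) = P(all X_i <= 1) = (P(X_1 <= 1))^2
= (1/4)^2 = 1/16

1/16


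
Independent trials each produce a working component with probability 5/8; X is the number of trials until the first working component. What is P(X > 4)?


P(X > 4) = P(first 4 trials all fail) = (1-p)^4 = (3/8)^4 = 81/4096

81/4096


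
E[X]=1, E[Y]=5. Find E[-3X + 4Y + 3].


E[-3X + 4Y + 3] = -3*E[X] + 4*E[Y] + 3
= (-3)*(1) + (4)*(5) + (3)
= -3 + 20 + 3 = 20

20


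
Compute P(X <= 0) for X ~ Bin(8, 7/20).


P(X<=0) = P(X=0)
= 815730721/25600000000
= 815730721/25600000000

815730721/25600000000


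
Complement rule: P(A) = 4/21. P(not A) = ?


P(A') = 1 - P(A) = 1 - 4/21 = 17/21

17/21


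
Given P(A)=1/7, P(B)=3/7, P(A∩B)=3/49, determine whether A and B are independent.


P(A)*P(B) = 1/7*3/7 = 3/49
P(A∩B) = 3/49, which equals P(A)P(B), so independent

Yes, A and B are independent


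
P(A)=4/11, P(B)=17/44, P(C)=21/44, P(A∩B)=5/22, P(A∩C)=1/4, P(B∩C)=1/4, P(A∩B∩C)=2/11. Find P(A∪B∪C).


P(A∪B∪C) = P(A)+P(B)+P(C) - P(AB)-P(AC)-P(BC) + P(ABC)
= 4/11+17/44+21/44 - 5/22-1/4-1/4 + 2/11
= 15/22

15/22


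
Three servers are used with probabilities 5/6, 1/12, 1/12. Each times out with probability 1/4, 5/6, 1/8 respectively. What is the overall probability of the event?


P(A) = P(A|B1)P(B1) + P(A|B2)P(B2) + P(A|B3)P(B3)
= 1/4*5/6 + 5/6*1/12 + 1/8*1/12
= 5/24 + 5/72 + 1/96 = 83/288

83/288


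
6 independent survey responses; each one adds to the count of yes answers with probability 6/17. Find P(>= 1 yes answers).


P(at least one) = 1 - P(none)
P(none) = (1 - 6/17)^6 = (11/17)^6 = 1771561/24137569
P(at least one) = 1 - 1771561/24137569 = 22366008/24137569

22366008/24137569


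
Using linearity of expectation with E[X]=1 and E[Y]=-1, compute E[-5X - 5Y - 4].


E[-5X - 5Y - 4] = -5*E[X] - 5*E[Y] - 4
= (-5)*(1) + (-5)*(-1) + (-4)
= -5 + 5 - 4 = -4

-4


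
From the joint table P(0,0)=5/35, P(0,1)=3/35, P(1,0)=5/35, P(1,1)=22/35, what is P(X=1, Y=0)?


Read from table: P(X=1, Y=0) = 5/35 = 1/7

1/7


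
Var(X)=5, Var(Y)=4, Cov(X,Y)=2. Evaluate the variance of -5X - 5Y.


Var(-5X - 5Y) = (-5)^2*Var(X) + (-5)^2*Var(Y) + 2*(-5)*(-5)*Cov(X,Y)
= 25*5 + 25*4 + 50*2
= 125 + 100 + 100 = 325

325


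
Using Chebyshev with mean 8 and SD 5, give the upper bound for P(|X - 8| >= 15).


k = 15/5 = 3
Chebyshev: P(|X-mu| >= k*sigma) <= 1/k^2 = 1/3^2 = 1/9

1/9


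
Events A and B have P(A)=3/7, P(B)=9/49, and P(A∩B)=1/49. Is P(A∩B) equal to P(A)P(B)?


P(A)*P(B) = 3/7*9/49 = 27/343
P(A∩B) = 1/49 != 27/343, so not independent

No, A and B are not independent


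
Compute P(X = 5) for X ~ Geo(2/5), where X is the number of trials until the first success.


P(X=5) = (1-p)^4 * p = (3/5)^4 * 2/5
= 81/625 * 2/5 = 162/3125

162/3125


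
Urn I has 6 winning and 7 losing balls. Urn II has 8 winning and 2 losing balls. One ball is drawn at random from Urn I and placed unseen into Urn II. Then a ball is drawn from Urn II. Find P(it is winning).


P(transfer winning) = 6/13; P(transfer losing) = 7/13
If winning transferred: Urn II has 9 winning of 11, so P(winning|winning moved) = 9/11
If losing transferred: Urn II has 8 winning of 11, so P(winning|losing moved) = 8/11
By total probability: P(winning) = 6/13*9/11 + 7/13*8/11 = 10/13

10/13


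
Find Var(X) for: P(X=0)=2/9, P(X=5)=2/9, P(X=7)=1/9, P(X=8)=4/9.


E[X] = 49/9, E[X^2] = 355/9
Var(X) = E[X^2] - (E[X])^2 = 355/9 - (49/9)^2 = 794/81

794/81


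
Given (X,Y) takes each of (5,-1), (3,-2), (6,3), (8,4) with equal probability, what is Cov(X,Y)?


E[X]=11/2, E[Y]=1, E[XY]=39/4
Cov(X,Y) = E[XY] - E[X]E[Y] = 39/4 - 11/2*1 = 17/4

17/4


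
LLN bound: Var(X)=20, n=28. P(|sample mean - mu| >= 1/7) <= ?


Var(Xbar) = Var(X)/n = 20/28
Chebyshev: P(|Xbar-mu| >= 1/7) <= Var(Xbar)/(1/7)^2 = (5/7)/(1/49) = 35
Bound exceeds 1, so trivial bound: 1

1


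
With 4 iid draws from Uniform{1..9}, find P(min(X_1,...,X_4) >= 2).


P(min >= 2) = P(all X_i >= 2) = (P(X_1 >= 2))^4
= (8/9)^4 = 4096/6561

4096/6561


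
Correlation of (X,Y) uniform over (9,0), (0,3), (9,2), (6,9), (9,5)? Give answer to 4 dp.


Cov(X,Y) = -1.6800, Var(X) = 12.2400, Var(Y) = 9.3600
rho = Cov/(sqrt(VarX)*sqrt(VarY)) = -0.1570

-0.1570


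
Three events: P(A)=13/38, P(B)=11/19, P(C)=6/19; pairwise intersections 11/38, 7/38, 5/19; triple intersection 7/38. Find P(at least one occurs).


P(A∪B∪C) = P(A)+P(B)+P(C) - P(AB)-P(AC)-P(BC) + P(ABC)
= 13/38+11/19+6/19 - 11/38-7/38-5/19 + 7/38
= 13/19

13/19


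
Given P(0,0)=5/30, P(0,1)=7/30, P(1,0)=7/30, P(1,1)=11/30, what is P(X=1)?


P(X=1) = P(1,0)+P(1,1) = 7/30 + 11/30 = 18/30 = 3/5

3/5


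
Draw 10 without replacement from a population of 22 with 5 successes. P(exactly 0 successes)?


P(X=0) = C(5,0)*C(17,10) / C(22,10)
= 1*19448 / 646646
= 19448/646646 = 4/133

4/133


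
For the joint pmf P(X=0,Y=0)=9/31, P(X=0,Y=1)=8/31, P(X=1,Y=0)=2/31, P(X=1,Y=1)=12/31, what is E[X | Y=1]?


P(Y=1) = 20/31
E[X|Y=1] = (0*8 + 1*12)/20 = 12/20 = 3/5

3/5


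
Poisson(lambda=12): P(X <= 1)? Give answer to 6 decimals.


P(X<=1) = e^(-12)*12^0/0! + e^(-12)*12^1/1!
≈ 0.0000061442 + 0.0000737305
= 0.0000798747
≈ 0.000080

0.000080


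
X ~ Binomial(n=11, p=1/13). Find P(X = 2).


P(X=2) = C(11,2) * p^2 * (1-p)^9
= 55 * 1/169 * 5159780352/10604499373
= 283787919360/1792160394037

283787919360/1792160394037


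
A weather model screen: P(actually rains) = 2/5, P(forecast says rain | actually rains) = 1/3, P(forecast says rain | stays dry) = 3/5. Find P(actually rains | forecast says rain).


P(A) = P(A|B)P(B) + P(A|B')P(B') = 1/3*2/5 + 3/5*3/5 = 37/75
P(B|A) = P(A|B)P(B)/P(A) = (2/15)/(37/75) = 10/37

10/37


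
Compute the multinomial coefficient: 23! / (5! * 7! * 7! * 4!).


23! = 25852016738884976640000
Denominator: 5!=120 * 7!=5040 * 7!=5040 * 4!=24
Coefficient = 25852016738884976640000 / 73156608000 = 353379106080

353379106080


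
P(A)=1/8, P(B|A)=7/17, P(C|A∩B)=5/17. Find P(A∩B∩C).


P(A∩B∩C) = P(A) * P(B|A) * P(C|A∩B)
= 1/8 * 7/17 * 5/17
= 7/136 * 5/17 = 35/2312

35/2312


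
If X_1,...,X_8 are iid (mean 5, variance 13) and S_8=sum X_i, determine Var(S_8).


By independence, Var(S_n) = n*Var(X_1) = 8*13 = 104

104
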